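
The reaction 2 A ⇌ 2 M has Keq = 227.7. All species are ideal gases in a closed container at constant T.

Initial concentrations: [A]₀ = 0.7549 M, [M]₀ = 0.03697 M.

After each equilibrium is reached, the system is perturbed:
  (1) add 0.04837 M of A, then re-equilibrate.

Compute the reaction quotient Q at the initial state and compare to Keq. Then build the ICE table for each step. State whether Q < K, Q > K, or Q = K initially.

Q₀ = 0.002398 vs Keq = 227.7 ⇒ Q<K, forward
Step 1:
                    A           M
  init         0.7549     0.03697
  Δ           -0.7057      0.7057
  eq          0.04922      0.7427
  solve Keq expr → x = 0.3528; check Q = 227.7
Then add 0.04837 M of A.
Step 2:
                    A           M
  init        0.09759      0.7427
  Δ          -0.04536     0.04536
  eq          0.05222       0.788
  solve Keq expr → x = 0.02268; check Q = 227.7

Q₀ = 0.002398; Q < K (proceeds forward)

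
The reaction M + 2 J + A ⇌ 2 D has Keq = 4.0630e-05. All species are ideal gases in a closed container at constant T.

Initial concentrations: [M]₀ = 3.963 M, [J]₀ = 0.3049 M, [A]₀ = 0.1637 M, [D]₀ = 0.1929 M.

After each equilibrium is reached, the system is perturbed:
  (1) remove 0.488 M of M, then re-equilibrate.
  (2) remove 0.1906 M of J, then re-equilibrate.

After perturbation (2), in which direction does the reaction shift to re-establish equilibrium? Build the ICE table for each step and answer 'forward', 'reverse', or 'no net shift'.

Q₀ = 0.617 vs Keq = 4.0630e-05 ⇒ Q>K, reverse
Step 1:
                  M         J         A         D
  init        3.963    0.3049    0.1637    0.1929
  Δ         0.09484    0.1897   0.09484   -0.1897
  eq          4.058    0.4946    0.2585  0.003229
  solve Keq expr → x = -0.09484; check Q = 4.0630e-05
Then remove 0.488 M of M.
Step 2:
                  M         J         A         D
  init         3.57    0.4946    0.2585  0.003229
  Δ       9.9268e-05 1.9854e-04 9.9268e-05 -1.9854e-04
  eq           3.57    0.4948    0.2586   0.00303
  solve Keq expr → x = -9.9268e-05; check Q = 4.0630e-05
Then remove 0.1906 M of J.
Step 3:
                  M         J         A         D
  init         3.57    0.3042    0.2586   0.00303
  Δ       5.7903e-04  0.001158 5.7903e-04 -0.001158
  eq          3.571    0.3053    0.2592  0.001872
  solve Keq expr → x = -5.7903e-04; check Q = 4.0630e-05

Direction: reverse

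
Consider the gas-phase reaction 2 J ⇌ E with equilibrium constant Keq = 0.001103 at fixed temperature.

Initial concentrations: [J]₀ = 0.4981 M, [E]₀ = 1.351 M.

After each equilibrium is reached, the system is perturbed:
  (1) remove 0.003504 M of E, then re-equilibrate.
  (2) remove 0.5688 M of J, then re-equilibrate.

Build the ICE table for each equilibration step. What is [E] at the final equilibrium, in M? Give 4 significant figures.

Q₀ = 5.445 vs Keq = 0.001103 ⇒ Q>K, reverse
Step 1:
                    J           E
  I            0.4981       1.351
  C              2.68       -1.34
  E             3.178     0.01114
  solve Keq expr → x = -1.34; check Q = 0.001103
Then remove 0.003504 M of E.
Step 2:
                    J           E
  I             3.178    0.007635
  C         -0.006911    0.003456
  E             3.171     0.01109
  solve Keq expr → x = 0.003456; check Q = 0.001103
Then remove 0.5688 M of J.
Step 3:
                    J           E
  I             2.602     0.01109
  C          0.007162   -0.003581
  E             2.609     0.00751
  solve Keq expr → x = -0.003581; check Q = 0.001103

[E]_eq = 0.00751 M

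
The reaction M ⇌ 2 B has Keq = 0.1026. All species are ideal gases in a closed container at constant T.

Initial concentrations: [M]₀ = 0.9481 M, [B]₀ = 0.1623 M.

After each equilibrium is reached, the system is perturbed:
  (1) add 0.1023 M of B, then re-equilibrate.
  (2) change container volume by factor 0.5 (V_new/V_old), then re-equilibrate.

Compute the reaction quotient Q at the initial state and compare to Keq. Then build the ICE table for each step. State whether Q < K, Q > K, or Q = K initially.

Q₀ = 0.02778 vs Keq = 0.1026 ⇒ Q<K, forward
Step 1:
                   M          B
  init        0.9481     0.1623
  Δ         -0.06901      0.138
  eq          0.8791     0.3003
  solve Keq expr → x = 0.06901; check Q = 0.1026
Then add 0.1023 M of B.
Step 2:
                   M          B
  init        0.8791     0.4026
  Δ          0.04717   -0.09435
  eq          0.9263     0.3083
  solve Keq expr → x = -0.04717; check Q = 0.1026
Then change container volume by factor 0.5 (V_new/V_old).
Step 3:
                   M          B
  init         1.853     0.6166
  Δ          0.08533    -0.1707
  eq           1.938     0.4459
  solve Keq expr → x = -0.08533; check Q = 0.1026

Q₀ = 0.02778; Q < K (proceeds forward)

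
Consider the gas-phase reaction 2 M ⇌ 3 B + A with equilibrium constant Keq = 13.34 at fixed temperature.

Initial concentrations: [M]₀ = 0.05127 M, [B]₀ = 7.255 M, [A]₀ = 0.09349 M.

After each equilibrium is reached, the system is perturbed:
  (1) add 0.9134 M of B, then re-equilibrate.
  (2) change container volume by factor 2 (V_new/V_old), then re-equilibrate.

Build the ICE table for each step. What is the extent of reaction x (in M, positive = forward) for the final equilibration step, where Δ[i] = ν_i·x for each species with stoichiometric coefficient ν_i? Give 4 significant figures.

x = 0.002035 M

Q₀ = 1.3582e+04 vs Keq = 13.34 ⇒ Q>K, reverse
Step 1:
                    M           B           A
  Initial     0.05127       7.255     0.09349
  Change       0.1827      -0.274    -0.09134
  Equil         0.234       6.981    0.002146
  solve Keq expr → x = -0.09134; check Q = 13.34
Then add 0.9134 M of B.
Step 2:
                    M           B           A
  Initial       0.234       7.894    0.002146
  Change     0.001289   -0.001934 -6.4461e-04
  Equil        0.2352       7.892    0.001502
  solve Keq expr → x = -6.4461e-04; check Q = 13.34
Then change container volume by factor 2 (V_new/V_old).
Step 3:
                    M           B           A
  Initial      0.1176       3.946  7.5083e-04
  Change    -0.004071    0.006106    0.002035
  Equil        0.1136       3.952    0.002786
  solve Keq expr → x = 0.002035; check Q = 13.34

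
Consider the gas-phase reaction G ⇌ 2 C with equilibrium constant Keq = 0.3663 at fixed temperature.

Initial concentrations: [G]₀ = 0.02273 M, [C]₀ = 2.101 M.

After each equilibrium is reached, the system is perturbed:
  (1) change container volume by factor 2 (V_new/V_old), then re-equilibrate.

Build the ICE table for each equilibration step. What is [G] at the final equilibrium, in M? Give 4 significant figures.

[G]_eq = 0.356 M

Q₀ = 194.2 vs Keq = 0.3663 ⇒ Q>K, reverse
Step 1:
                  G         C
  init      0.02273     2.101
  Δ          0.7795    -1.559
  eq         0.8022    0.5421
  solve Keq expr → x = -0.7795; check Q = 0.3663
Then change container volume by factor 2 (V_new/V_old).
Step 2:
                  G         C
  init       0.4011     0.271
  Δ        -0.04505    0.0901
  eq          0.356    0.3611
  solve Keq expr → x = 0.04505; check Q = 0.3663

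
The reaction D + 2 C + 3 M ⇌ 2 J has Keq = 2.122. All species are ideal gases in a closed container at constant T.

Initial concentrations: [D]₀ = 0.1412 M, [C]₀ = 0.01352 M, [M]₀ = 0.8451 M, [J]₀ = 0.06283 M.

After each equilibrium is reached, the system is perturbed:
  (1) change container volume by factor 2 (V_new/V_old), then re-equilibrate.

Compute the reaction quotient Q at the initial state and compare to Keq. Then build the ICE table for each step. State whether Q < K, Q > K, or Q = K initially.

Q₀ = 253.4 vs Keq = 2.122 ⇒ Q>K, reverse
Step 1:
                  D         C         M         J
  I          0.1412   0.01352    0.8451   0.06283
  C         0.01872   0.03743   0.05615  -0.03743
  E          0.1599   0.05095    0.9013    0.0254
  solve Keq expr → x = -0.01872; check Q = 2.122
Then change container volume by factor 2 (V_new/V_old).
Step 2:
                  D         C         M         J
  I         0.07996   0.02548    0.4506    0.0127
  C        0.004108  0.008216   0.01232 -0.008216
  E         0.08407   0.03369    0.4629  0.004482
  solve Keq expr → x = -0.004108; check Q = 2.122

Q₀ = 253.4; Q > K (proceeds reverse)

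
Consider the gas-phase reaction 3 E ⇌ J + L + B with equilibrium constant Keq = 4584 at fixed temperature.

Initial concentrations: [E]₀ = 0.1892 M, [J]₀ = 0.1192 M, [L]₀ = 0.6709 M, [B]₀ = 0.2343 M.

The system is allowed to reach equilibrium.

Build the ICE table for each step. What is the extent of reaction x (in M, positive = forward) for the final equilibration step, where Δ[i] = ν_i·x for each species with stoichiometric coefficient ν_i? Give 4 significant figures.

Q₀ = 2.767 vs Keq = 4584 ⇒ Q<K, forward
Step 1:
                  E         J         L         B
  I          0.1892    0.1192    0.6709    0.2343
  C         -0.1691   0.05637   0.05637   0.05637
  E         0.02008    0.1756    0.7273    0.2907
  solve Keq expr → x = 0.05637; check Q = 4584

x = 0.05637 M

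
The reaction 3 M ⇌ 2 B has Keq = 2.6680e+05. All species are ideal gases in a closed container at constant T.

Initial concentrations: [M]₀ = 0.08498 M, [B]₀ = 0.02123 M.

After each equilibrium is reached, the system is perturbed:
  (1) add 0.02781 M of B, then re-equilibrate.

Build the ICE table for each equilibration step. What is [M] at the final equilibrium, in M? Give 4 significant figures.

[M]_eq = 0.003422 M

Q₀ = 0.7344 vs Keq = 2.6680e+05 ⇒ Q<K, forward
Step 1:
                   M          B
  Initial    0.08498    0.02123
  Change    -0.08219    0.05479
  Equil     0.002788    0.07602
  solve Keq expr → x = 0.0274; check Q = 2.6680e+05
Then add 0.02781 M of B.
Step 2:
                   M          B
  Initial   0.002788     0.1038
  Change  6.3463e-04 -4.2308e-04
  Equil     0.003422     0.1034
  solve Keq expr → x = -2.1154e-04; check Q = 2.6680e+05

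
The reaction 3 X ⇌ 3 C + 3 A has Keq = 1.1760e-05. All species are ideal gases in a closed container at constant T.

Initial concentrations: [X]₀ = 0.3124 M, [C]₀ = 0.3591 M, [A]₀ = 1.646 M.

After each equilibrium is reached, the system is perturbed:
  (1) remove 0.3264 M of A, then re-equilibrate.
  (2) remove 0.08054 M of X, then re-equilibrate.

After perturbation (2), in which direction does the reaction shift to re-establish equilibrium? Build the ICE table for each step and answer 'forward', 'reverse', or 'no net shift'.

Q₀ = 6.773 vs Keq = 1.1760e-05 ⇒ Q>K, reverse
Step 1:
                  X         C         A
  init       0.3124    0.3591     1.646
  Δ          0.3475   -0.3475   -0.3475
  eq         0.6599   0.01156     1.298
  solve Keq expr → x = -0.1158; check Q = 1.1760e-05
Then remove 0.3264 M of A.
Step 2:
                  X         C         A
  init       0.6599   0.01156    0.9721
  Δ       -0.003735  0.003735  0.003735
  eq         0.6562   0.01529    0.9758
  solve Keq expr → x = 0.001245; check Q = 1.1760e-05
Then remove 0.08054 M of X.
Step 3:
                  X         C         A
  init       0.5757   0.01529    0.9758
  Δ         0.00181  -0.00181  -0.00181
  eq         0.5775   0.01348     0.974
  solve Keq expr → x = -6.0326e-04; check Q = 1.1760e-05

Direction: reverse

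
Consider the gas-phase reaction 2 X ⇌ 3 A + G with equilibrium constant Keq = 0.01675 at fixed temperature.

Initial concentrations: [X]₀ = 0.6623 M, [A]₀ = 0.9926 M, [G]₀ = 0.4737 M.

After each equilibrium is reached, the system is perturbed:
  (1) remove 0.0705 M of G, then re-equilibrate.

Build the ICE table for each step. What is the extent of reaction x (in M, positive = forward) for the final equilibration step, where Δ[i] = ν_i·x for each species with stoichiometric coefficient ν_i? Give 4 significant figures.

Q₀ = 1.056 vs Keq = 0.01675 ⇒ Q>K, reverse
Step 1:
                  X         A         G
  Initial    0.6623    0.9926    0.4737
  Change     0.3912   -0.5868   -0.1956
  Equil       1.053    0.4058    0.2781
  solve Keq expr → x = -0.1956; check Q = 0.01675
Then remove 0.0705 M of G.
Step 2:
                  X         A         G
  Initial     1.053    0.4058    0.2076
  Change   -0.01952   0.02928  0.009761
  Equil       1.034    0.4351    0.2174
  solve Keq expr → x = 0.009761; check Q = 0.01675

x = 0.009761 M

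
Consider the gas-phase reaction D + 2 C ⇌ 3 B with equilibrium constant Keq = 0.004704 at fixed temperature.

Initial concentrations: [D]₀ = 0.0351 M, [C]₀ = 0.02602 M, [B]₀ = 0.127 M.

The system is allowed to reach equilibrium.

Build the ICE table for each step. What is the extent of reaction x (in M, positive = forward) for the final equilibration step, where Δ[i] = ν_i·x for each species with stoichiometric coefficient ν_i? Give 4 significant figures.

Q₀ = 86.2 vs Keq = 0.004704 ⇒ Q>K, reverse
Step 1:
                  D         C         B
  Initial    0.0351   0.02602     0.127
  Change     0.0373    0.0746   -0.1119
  Equil      0.0724    0.1006   0.01511
  solve Keq expr → x = -0.0373; check Q = 0.004704

x = -0.0373 M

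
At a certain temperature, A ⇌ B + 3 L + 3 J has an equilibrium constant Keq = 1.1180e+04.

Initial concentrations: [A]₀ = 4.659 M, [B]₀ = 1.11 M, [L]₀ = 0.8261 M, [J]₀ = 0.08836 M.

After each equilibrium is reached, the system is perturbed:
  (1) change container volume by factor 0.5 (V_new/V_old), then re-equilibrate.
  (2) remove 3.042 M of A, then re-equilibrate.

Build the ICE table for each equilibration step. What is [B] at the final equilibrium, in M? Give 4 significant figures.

Q₀ = 9.2661e-05 vs Keq = 1.1180e+04 ⇒ Q<K, forward
Step 1:
                   A          B          L          J
  Initial      4.659       1.11     0.8261    0.08836
  Change      -1.483      1.483      4.448      4.448
  Equil        3.176      2.593      5.274      4.536
  solve Keq expr → x = 1.483; check Q = 1.1180e+04
Then change container volume by factor 0.5 (V_new/V_old).
Step 2:
                   A          B          L          J
  Initial      6.353      5.185      10.55      9.073
  Change       1.469     -1.469     -4.407     -4.407
  Equil        7.822      3.716      6.141      4.666
  solve Keq expr → x = -1.469; check Q = 1.1180e+04
Then remove 3.042 M of A.
Step 3:
                   A          B          L          J
  Initial       4.78      3.716      6.141      4.666
  Change      0.1231    -0.1231    -0.3693    -0.3693
  Equil        4.903      3.593      5.772      4.297
  solve Keq expr → x = -0.1231; check Q = 1.1180e+04

[B]_eq = 3.593 M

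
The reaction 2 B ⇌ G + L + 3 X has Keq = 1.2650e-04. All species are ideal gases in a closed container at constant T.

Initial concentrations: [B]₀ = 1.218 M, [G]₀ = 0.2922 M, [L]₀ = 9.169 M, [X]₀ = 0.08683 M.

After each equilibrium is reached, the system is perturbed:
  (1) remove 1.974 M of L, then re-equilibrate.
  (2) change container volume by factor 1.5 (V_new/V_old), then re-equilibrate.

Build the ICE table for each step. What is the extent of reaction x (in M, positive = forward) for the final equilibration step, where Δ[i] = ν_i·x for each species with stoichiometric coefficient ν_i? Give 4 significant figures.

x = 0.004867 M

Q₀ = 0.001182 vs Keq = 1.2650e-04 ⇒ Q>K, reverse
Step 1:
                  B         G         L         X
  I           1.218    0.2922     9.169   0.08683
  C         0.02946  -0.01473  -0.01473  -0.04419
  E           1.247    0.2775     9.154   0.04264
  solve Keq expr → x = -0.01473; check Q = 1.2650e-04
Then remove 1.974 M of L.
Step 2:
                  B         G         L         X
  I           1.247    0.2775      7.18   0.04264
  C       -0.002314  0.001157  0.001157  0.003472
  E           1.245    0.2786     7.181   0.04611
  solve Keq expr → x = 0.001157; check Q = 1.2650e-04
Then change container volume by factor 1.5 (V_new/V_old).
Step 3:
                  B         G         L         X
  I          0.8301    0.1858     4.788   0.03074
  C       -0.009733  0.004867  0.004867    0.0146
  E          0.8204    0.1906     4.792   0.04534
  solve Keq expr → x = 0.004867; check Q = 1.2650e-04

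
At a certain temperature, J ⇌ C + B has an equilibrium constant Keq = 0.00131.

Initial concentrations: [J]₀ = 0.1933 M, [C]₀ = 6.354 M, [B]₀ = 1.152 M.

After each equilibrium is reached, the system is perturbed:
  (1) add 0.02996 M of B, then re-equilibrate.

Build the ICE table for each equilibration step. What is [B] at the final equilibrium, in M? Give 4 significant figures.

[B]_eq = 3.4822e-04 M

Q₀ = 37.87 vs Keq = 0.00131 ⇒ Q>K, reverse
Step 1:
                    J           C           B
  init         0.1933       6.354       1.152
  Δ             1.152      -1.152      -1.152
  eq            1.345       5.202  3.3867e-04
  solve Keq expr → x = -1.152; check Q = 0.00131
Then add 0.02996 M of B.
Step 2:
                    J           C           B
  init          1.345       5.202      0.0303
  Δ           0.02995    -0.02995    -0.02995
  eq            1.375       5.172  3.4822e-04
  solve Keq expr → x = -0.02995; check Q = 0.00131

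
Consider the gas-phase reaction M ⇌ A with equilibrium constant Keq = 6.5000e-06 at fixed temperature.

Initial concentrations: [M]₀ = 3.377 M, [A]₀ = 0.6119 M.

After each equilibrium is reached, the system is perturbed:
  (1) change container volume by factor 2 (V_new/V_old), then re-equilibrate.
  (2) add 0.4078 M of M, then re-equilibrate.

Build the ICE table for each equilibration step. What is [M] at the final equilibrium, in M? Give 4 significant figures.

[M]_eq = 2.402 M

Q₀ = 0.1812 vs Keq = 6.5000e-06 ⇒ Q>K, reverse
Step 1:
                    M           A
  I             3.377      0.6119
  C            0.6119     -0.6119
  E             3.989  2.5928e-05
  solve Keq expr → x = -0.6119; check Q = 6.5000e-06
Then change container volume by factor 2 (V_new/V_old).
Step 2:
                    M           A
  I             1.994  1.2964e-05
  C                 0           0
  E             1.994  1.2964e-05
  solve Keq expr → x = 0; check Q = 6.5000e-06
Then add 0.4078 M of M.
Step 3:
                    M           A
  I             2.402  1.2964e-05
  C       -2.6507e-06  2.6507e-06
  E             2.402  1.5615e-05
  solve Keq expr → x = 2.6507e-06; check Q = 6.5000e-06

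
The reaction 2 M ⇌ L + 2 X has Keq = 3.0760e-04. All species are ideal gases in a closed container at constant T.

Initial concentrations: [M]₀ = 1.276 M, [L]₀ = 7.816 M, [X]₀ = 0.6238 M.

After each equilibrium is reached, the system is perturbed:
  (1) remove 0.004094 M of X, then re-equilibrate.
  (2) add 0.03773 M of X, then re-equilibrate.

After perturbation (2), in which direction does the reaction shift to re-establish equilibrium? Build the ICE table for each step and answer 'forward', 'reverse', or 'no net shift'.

Direction: reverse

Q₀ = 1.868 vs Keq = 3.0760e-04 ⇒ Q>K, reverse
Step 1:
                  M         L         X
  Initial     1.276     7.816    0.6238
  Change     0.6117   -0.3059   -0.6117
  Equil       1.888      7.51   0.01208
  solve Keq expr → x = -0.3059; check Q = 3.0760e-04
Then remove 0.004094 M of X.
Step 2:
                  M         L         X
  Initial     1.888      7.51  0.007987
  Change  -0.004066  0.002033  0.004066
  Equil       1.884     7.512   0.01205
  solve Keq expr → x = 0.002033; check Q = 3.0760e-04
Then add 0.03773 M of X.
Step 3:
                  M         L         X
  Initial     1.884     7.512   0.04978
  Change    0.03747  -0.01874  -0.03747
  Equil       1.921     7.493   0.01231
  solve Keq expr → x = -0.01874; check Q = 3.0760e-04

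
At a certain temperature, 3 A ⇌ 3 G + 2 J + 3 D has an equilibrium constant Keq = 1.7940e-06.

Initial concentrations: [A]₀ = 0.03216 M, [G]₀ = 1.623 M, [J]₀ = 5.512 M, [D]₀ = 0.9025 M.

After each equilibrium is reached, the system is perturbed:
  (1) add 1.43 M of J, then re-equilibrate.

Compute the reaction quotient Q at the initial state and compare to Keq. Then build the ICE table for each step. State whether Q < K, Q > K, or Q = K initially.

Q₀ = 2.8706e+06 vs Keq = 1.7940e-06 ⇒ Q>K, reverse
Step 1:
                  A         G         J         D
  init      0.03216     1.623     5.512    0.9025
  Δ          0.8971   -0.8971   -0.5981   -0.8971
  eq         0.9293    0.7259     4.914  0.005382
  solve Keq expr → x = -0.299; check Q = 1.7940e-06
Then add 1.43 M of J.
Step 2:
                  A         G         J         D
  init       0.9293    0.7259     6.344  0.005382
  Δ       8.3311e-04 -8.3311e-04 -5.5541e-04 -8.3311e-04
  eq         0.9301     0.725     6.343  0.004549
  solve Keq expr → x = -2.7770e-04; check Q = 1.7940e-06

Q₀ = 2.8706e+06; Q > K (proceeds reverse)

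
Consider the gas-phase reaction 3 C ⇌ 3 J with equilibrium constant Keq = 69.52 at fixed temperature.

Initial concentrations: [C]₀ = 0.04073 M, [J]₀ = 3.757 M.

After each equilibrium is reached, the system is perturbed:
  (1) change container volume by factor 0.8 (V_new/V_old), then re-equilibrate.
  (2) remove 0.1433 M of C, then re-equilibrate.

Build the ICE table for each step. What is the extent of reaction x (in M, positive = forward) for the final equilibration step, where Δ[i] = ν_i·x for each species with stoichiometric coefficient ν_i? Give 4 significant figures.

Q₀ = 7.8484e+05 vs Keq = 69.52 ⇒ Q>K, reverse
Step 1:
                  C         J
  init      0.04073     3.757
  Δ          0.7022   -0.7022
  eq         0.7429     3.055
  solve Keq expr → x = -0.2341; check Q = 69.52
Then change container volume by factor 0.8 (V_new/V_old).
Step 2:
                  C         J
  init       0.9287     3.819
  Δ               0         0
  eq         0.9287     3.819
  solve Keq expr → x = 0; check Q = 69.52
Then remove 0.1433 M of C.
Step 3:
                  C         J
  init       0.7854     3.819
  Δ          0.1153   -0.1153
  eq         0.9006     3.703
  solve Keq expr → x = -0.03842; check Q = 69.52

x = -0.03842 M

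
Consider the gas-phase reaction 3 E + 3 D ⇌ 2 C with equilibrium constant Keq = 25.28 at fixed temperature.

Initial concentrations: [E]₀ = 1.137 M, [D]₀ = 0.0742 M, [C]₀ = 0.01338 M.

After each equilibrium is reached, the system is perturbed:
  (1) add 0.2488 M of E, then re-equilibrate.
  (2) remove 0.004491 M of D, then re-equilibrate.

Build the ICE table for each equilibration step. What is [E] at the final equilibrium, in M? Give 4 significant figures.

Q₀ = 0.2981 vs Keq = 25.28 ⇒ Q<K, forward
Step 1:
                   E          D          C
  init         1.137     0.0742    0.01338
  Δ          -0.0385    -0.0385    0.02567
  eq           1.098     0.0357    0.03905
  solve Keq expr → x = 0.01283; check Q = 25.28
Then add 0.2488 M of E.
Step 2:
                   E          D          C
  init         1.347     0.0357    0.03905
  Δ        -0.004884  -0.004884   0.003256
  eq           1.342    0.03082     0.0423
  solve Keq expr → x = 0.001628; check Q = 25.28
Then remove 0.004491 M of D.
Step 3:
                   E          D          C
  init         1.342    0.02632     0.0423
  Δ          0.00333    0.00333   -0.00222
  eq           1.346    0.02965    0.04008
  solve Keq expr → x = -0.00111; check Q = 25.28

[E]_eq = 1.346 M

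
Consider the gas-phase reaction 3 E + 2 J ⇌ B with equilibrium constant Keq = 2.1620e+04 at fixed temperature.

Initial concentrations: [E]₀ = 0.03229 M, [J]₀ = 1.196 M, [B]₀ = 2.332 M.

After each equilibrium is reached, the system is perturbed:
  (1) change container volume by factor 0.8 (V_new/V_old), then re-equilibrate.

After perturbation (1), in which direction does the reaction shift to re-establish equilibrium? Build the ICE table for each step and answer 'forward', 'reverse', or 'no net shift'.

Q₀ = 4.8424e+04 vs Keq = 2.1620e+04 ⇒ Q>K, reverse
Step 1:
                   E          J          B
  I          0.03229      1.196      2.332
  C         0.009785   0.006523  -0.003262
  E          0.04208      1.203      2.329
  solve Keq expr → x = -0.003262; check Q = 2.1620e+04
Then change container volume by factor 0.8 (V_new/V_old).
Step 2:
                   E          J          B
  I          0.05259      1.503      2.911
  C         -0.01336  -0.008907   0.004453
  E          0.03923      1.494      2.915
  solve Keq expr → x = 0.004453; check Q = 2.1620e+04

Direction: forward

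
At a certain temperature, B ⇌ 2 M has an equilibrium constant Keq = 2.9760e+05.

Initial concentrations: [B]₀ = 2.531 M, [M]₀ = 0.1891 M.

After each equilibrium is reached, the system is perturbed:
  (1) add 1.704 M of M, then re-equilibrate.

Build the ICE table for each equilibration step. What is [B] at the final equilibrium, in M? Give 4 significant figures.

[B]_eq = 1.6253e-04 M

Q₀ = 0.01413 vs Keq = 2.9760e+05 ⇒ Q<K, forward
Step 1:
                    B           M
  Initial       2.531      0.1891
  Change       -2.531       5.062
  Equil    9.2648e-05       5.251
  solve Keq expr → x = 2.531; check Q = 2.9760e+05
Then add 1.704 M of M.
Step 2:
                    B           M
  Initial  9.2648e-05       6.955
  Change   6.9882e-05 -1.3976e-04
  Equil    1.6253e-04       6.955
  solve Keq expr → x = -6.9882e-05; check Q = 2.9760e+05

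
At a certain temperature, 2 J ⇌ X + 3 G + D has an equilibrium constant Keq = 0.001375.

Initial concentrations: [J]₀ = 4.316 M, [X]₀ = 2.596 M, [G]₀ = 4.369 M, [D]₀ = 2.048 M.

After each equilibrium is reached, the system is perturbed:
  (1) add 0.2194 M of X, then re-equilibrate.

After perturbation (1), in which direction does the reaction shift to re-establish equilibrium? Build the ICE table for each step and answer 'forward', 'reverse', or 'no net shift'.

Q₀ = 23.8 vs Keq = 0.001375 ⇒ Q>K, reverse
Step 1:
                    J           X           G           D
  Initial       4.316       2.596       4.369       2.048
  Change        2.636      -1.318      -3.954      -1.318
  Equil         6.952       1.278      0.4146      0.7299
  solve Keq expr → x = -1.318; check Q = 0.001375
Then add 0.2194 M of X.
Step 2:
                    J           X           G           D
  Initial       6.952       1.497      0.4146      0.7299
  Change      0.01275   -0.006377    -0.01913   -0.006377
  Equil         6.965       1.491      0.3955      0.7235
  solve Keq expr → x = -0.006377; check Q = 0.001375

Direction: reverse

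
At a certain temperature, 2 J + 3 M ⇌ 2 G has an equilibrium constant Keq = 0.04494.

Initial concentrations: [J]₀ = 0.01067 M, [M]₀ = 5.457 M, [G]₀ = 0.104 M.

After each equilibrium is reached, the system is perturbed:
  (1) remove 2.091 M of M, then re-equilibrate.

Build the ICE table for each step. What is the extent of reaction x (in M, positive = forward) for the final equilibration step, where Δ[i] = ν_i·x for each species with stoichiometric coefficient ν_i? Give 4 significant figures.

Q₀ = 0.5846 vs Keq = 0.04494 ⇒ Q>K, reverse
Step 1:
                  J         M         G
  init      0.01067     5.457     0.104
  Δ         0.02012   0.03017  -0.02012
  eq        0.03079     5.487   0.08388
  solve Keq expr → x = -0.01006; check Q = 0.04494
Then remove 2.091 M of M.
Step 2:
                  J         M         G
  init      0.03079     3.396   0.08388
  Δ         0.01816   0.02724  -0.01816
  eq        0.04895     3.423   0.06572
  solve Keq expr → x = -0.00908; check Q = 0.04494

x = -0.00908 M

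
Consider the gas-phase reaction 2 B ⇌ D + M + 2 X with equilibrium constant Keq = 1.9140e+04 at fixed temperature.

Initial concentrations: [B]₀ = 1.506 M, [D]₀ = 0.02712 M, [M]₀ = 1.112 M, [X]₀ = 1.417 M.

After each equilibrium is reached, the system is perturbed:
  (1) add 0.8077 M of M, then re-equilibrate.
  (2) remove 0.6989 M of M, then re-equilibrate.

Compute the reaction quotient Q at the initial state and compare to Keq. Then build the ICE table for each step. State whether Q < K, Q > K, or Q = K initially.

Q₀ = 0.0267; Q < K (proceeds forward)

Q₀ = 0.0267 vs Keq = 1.9140e+04 ⇒ Q<K, forward
Step 1:
                  B         D         M         X
  I           1.506   0.02712     1.112     1.417
  C          -1.481    0.7405    0.7405     1.481
  E         0.02498    0.7676     1.853     2.898
  solve Keq expr → x = 0.7405; check Q = 1.9140e+04
Then add 0.8077 M of M.
Step 2:
                  B         D         M         X
  I         0.02498    0.7676      2.66     2.898
  C        0.004844 -0.002422 -0.002422 -0.004844
  E         0.02982    0.7652     2.658     2.893
  solve Keq expr → x = -0.002422; check Q = 1.9140e+04
Then remove 0.6989 M of M.
Step 3:
                  B         D         M         X
  I         0.02982    0.7652     1.959     2.893
  C       -0.004135  0.002067  0.002067  0.004135
  E         0.02569    0.7673     1.961     2.897
  solve Keq expr → x = 0.002067; check Q = 1.9140e+04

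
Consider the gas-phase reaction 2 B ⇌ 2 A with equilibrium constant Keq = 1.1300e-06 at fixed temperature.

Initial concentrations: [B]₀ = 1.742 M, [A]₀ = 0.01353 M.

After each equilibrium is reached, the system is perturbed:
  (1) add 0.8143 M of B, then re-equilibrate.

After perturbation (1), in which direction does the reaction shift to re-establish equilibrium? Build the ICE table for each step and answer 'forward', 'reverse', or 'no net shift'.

Q₀ = 6.0325e-05 vs Keq = 1.1300e-06 ⇒ Q>K, reverse
Step 1:
                   B          A
  I            1.742    0.01353
  C          0.01167   -0.01167
  E            1.754   0.001864
  solve Keq expr → x = -0.005833; check Q = 1.1300e-06
Then add 0.8143 M of B.
Step 2:
                   B          A
  I            2.568   0.001864
  C       -8.6469e-04 8.6469e-04
  E            2.567   0.002729
  solve Keq expr → x = 4.3235e-04; check Q = 1.1300e-06

Direction: forward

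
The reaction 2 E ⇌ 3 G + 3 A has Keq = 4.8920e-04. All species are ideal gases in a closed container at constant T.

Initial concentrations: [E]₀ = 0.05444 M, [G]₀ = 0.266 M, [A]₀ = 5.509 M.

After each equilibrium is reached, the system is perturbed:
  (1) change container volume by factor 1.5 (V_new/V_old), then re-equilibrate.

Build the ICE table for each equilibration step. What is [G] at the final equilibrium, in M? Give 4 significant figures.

Q₀ = 1062 vs Keq = 4.8920e-04 ⇒ Q>K, reverse
Step 1:
                   E          G          A
  I          0.05444      0.266      5.509
  C           0.1736    -0.2604    -0.2604
  E            0.228   0.005603      5.249
  solve Keq expr → x = -0.0868; check Q = 4.8920e-04
Then change container volume by factor 1.5 (V_new/V_old).
Step 2:
                   E          G          A
  I            0.152   0.003736      3.499
  C         -0.00175   0.002625   0.002625
  E           0.1503    0.00636      3.502
  solve Keq expr → x = 8.7488e-04; check Q = 4.8920e-04

[G]_eq = 0.00636 M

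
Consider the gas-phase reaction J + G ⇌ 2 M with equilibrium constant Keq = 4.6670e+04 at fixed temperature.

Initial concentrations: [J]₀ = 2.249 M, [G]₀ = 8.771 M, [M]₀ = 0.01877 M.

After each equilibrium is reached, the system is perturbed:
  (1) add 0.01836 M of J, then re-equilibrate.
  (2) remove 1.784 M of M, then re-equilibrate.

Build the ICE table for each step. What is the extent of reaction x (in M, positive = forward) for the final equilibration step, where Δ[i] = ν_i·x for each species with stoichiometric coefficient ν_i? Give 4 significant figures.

x = 4.3038e-05 M

Q₀ = 1.7860e-05 vs Keq = 4.6670e+04 ⇒ Q<K, forward
Step 1:
                  J         G         M
  init        2.249     8.771   0.01877
  Δ          -2.249    -2.249     4.498
  eq      6.7020e-05     6.522     4.517
  solve Keq expr → x = 2.249; check Q = 4.6670e+04
Then add 0.01836 M of J.
Step 2:
                  J         G         M
  init      0.01843     6.522     4.517
  Δ        -0.01836  -0.01836   0.03672
  eq      6.8307e-05     6.504     4.553
  solve Keq expr → x = 0.01836; check Q = 4.6670e+04
Then remove 1.784 M of M.
Step 3:
                  J         G         M
  init    6.8307e-05     6.504     2.769
  Δ       -4.3038e-05 -4.3038e-05 8.6076e-05
  eq      2.5269e-05     6.504     2.769
  solve Keq expr → x = 4.3038e-05; check Q = 4.6670e+04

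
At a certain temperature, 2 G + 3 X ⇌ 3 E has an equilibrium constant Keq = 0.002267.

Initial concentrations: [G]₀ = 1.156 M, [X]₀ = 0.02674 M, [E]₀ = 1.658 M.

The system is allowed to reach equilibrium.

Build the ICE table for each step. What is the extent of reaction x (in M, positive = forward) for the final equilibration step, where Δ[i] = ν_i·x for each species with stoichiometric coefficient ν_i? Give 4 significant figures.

x = -0.4541 M

Q₀ = 1.7838e+05 vs Keq = 0.002267 ⇒ Q>K, reverse
Step 1:
                    G           X           E
  init          1.156     0.02674       1.658
  Δ            0.9081       1.362      -1.362
  eq            2.064       1.389      0.2958
  solve Keq expr → x = -0.4541; check Q = 0.002267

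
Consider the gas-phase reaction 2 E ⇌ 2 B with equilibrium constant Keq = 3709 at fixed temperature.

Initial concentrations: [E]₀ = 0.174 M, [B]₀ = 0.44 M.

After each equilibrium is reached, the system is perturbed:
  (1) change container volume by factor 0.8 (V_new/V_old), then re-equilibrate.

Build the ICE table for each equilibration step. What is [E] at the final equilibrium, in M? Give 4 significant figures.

Q₀ = 6.395 vs Keq = 3709 ⇒ Q<K, forward
Step 1:
                   E          B
  Initial      0.174       0.44
  Change     -0.1641     0.1641
  Equil     0.009919     0.6041
  solve Keq expr → x = 0.08204; check Q = 3709
Then change container volume by factor 0.8 (V_new/V_old).
Step 2:
                   E          B
  Initial     0.0124     0.7551
  Change           0          0
  Equil       0.0124     0.7551
  solve Keq expr → x = 0; check Q = 3709

[E]_eq = 0.0124 M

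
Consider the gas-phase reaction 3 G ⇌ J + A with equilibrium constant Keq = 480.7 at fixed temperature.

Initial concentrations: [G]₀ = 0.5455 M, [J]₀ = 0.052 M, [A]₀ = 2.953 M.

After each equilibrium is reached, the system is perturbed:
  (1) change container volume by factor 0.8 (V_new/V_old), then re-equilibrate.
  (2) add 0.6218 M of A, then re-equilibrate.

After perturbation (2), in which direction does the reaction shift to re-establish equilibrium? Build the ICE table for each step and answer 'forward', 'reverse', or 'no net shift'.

Q₀ = 0.946 vs Keq = 480.7 ⇒ Q<K, forward
Step 1:
                    G           J           A
  Initial      0.5455       0.052       2.953
  Change      -0.4371      0.1457      0.1457
  Equil        0.1084      0.1977       3.099
  solve Keq expr → x = 0.1457; check Q = 480.7
Then change container volume by factor 0.8 (V_new/V_old).
Step 2:
                    G           J           A
  Initial      0.1355      0.2471       3.873
  Change    -0.009165    0.003055    0.003055
  Equil        0.1264      0.2502       3.876
  solve Keq expr → x = 0.003055; check Q = 480.7
Then add 0.6218 M of A.
Step 3:
                    G           J           A
  Initial      0.1264      0.2502       4.498
  Change     0.006047   -0.002016   -0.002016
  Equil        0.1324      0.2482       4.496
  solve Keq expr → x = -0.002016; check Q = 480.7

Direction: reverse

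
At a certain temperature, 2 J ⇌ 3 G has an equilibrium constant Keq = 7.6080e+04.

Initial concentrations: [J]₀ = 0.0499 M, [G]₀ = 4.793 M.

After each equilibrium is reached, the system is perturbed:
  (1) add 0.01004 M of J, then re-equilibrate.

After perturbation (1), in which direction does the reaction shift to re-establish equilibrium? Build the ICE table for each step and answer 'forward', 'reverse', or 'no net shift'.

Q₀ = 4.4220e+04 vs Keq = 7.6080e+04 ⇒ Q<K, forward
Step 1:
                  J         G
  init       0.0499     4.793
  Δ        -0.01165   0.01747
  eq        0.03825      4.81
  solve Keq expr → x = 0.005824; check Q = 7.6080e+04
Then add 0.01004 M of J.
Step 2:
                  J         G
  init      0.04829      4.81
  Δ       -0.009863    0.0148
  eq        0.03843     4.825
  solve Keq expr → x = 0.004932; check Q = 7.6080e+04

Direction: forward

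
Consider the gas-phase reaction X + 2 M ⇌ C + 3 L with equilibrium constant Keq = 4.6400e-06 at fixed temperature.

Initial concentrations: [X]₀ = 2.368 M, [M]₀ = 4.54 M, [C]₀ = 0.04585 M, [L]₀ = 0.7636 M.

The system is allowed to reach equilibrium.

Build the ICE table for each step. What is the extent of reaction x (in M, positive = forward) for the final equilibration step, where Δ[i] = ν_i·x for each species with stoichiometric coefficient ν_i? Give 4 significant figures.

Q₀ = 4.1826e-04 vs Keq = 4.6400e-06 ⇒ Q>K, reverse
Step 1:
                   X          M          C          L
  Initial      2.368       4.54    0.04585     0.7636
  Change     0.04489    0.08977   -0.04489    -0.1347
  Equil        2.413       4.63 9.6458e-04     0.6289
  solve Keq expr → x = -0.04489; check Q = 4.6400e-06

x = -0.04489 M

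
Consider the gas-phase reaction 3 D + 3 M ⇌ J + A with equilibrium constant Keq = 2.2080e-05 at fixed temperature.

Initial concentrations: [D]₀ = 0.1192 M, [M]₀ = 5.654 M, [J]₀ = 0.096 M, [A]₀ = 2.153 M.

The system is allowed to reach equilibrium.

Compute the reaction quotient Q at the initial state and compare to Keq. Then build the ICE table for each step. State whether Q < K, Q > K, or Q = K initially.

Q₀ = 0.6752; Q > K (proceeds reverse)

Q₀ = 0.6752 vs Keq = 2.2080e-05 ⇒ Q>K, reverse
Step 1:
                  D         M         J         A
  Initial    0.1192     5.654     0.096     2.153
  Change     0.2875    0.2875  -0.09585  -0.09585
  Equil      0.4067     5.942 1.5150e-04     2.057
  solve Keq expr → x = -0.09585; check Q = 2.2080e-05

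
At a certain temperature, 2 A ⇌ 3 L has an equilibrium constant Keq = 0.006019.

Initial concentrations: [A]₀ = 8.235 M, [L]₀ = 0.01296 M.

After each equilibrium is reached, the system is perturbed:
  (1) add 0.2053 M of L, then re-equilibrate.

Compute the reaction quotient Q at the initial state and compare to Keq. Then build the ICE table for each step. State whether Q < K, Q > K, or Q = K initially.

Q₀ = 3.2099e-08; Q < K (proceeds forward)

Q₀ = 3.2099e-08 vs Keq = 0.006019 ⇒ Q<K, forward
Step 1:
                   A          L
  init         8.235    0.01296
  Δ           -0.467     0.7005
  eq           7.768     0.7135
  solve Keq expr → x = 0.2335; check Q = 0.006019
Then add 0.2053 M of L.
Step 2:
                   A          L
  init         7.768     0.9188
  Δ           0.1315    -0.1973
  eq             7.9     0.7215
  solve Keq expr → x = -0.06576; check Q = 0.006019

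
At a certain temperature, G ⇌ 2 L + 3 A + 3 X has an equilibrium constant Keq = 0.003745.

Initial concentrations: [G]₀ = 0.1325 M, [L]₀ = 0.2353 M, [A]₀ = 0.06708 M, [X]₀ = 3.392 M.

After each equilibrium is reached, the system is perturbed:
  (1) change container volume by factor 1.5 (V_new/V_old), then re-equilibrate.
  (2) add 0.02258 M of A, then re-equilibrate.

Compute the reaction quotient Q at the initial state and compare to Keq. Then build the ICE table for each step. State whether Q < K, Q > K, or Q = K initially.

Q₀ = 0.004922; Q > K (proceeds reverse)

Q₀ = 0.004922 vs Keq = 0.003745 ⇒ Q>K, reverse
Step 1:
                   G          L          A          X
  init        0.1325     0.2353    0.06708      3.392
  Δ         0.001641  -0.003281  -0.004922  -0.004922
  eq          0.1341      0.232    0.06216      3.387
  solve Keq expr → x = -0.001641; check Q = 0.003745
Then change container volume by factor 1.5 (V_new/V_old).
Step 2:
                   G          L          A          X
  init       0.08943     0.1547    0.04144      2.258
  Δ         -0.01525    0.03049    0.04574    0.04574
  eq         0.07418     0.1852    0.08718      2.304
  solve Keq expr → x = 0.01525; check Q = 0.003745
Then add 0.02258 M of A.
Step 3:
                   G          L          A          X
  init       0.07418     0.1852     0.1098      2.304
  Δ         0.005402    -0.0108   -0.01621   -0.01621
  eq         0.07958     0.1744    0.09355      2.288
  solve Keq expr → x = -0.005402; check Q = 0.003745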